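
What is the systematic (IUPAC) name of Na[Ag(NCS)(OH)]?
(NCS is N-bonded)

sodium hydroxoisothiocyanatoargentate(I)

The 1 sodium counter-ion carries a total charge of +1, so each complex ion is 1−.
Ligand charges: 1×isothiocyanato (-1 each), 1×hydroxo (-1 each); total -2. So Ag + (-2) = 1−, giving Ag = +1.
Ligands are named alphabetically: hydroxo before isothiocyanato.
The complex ion is anionic, so silver takes the -ate form argentate(I).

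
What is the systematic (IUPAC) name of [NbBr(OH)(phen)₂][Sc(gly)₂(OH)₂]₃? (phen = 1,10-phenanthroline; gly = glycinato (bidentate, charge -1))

Scandium is always +3 in its complexes; the anion's ligand charges sum to -4, so the complex anion is 1−.
With 3 anions per cation, the cation must be 3×1 = 3+.
Cation: ligand charges sum to -2; for the ion to be 3+, Nb = +5.

bromohydroxobis(1,10-phenanthroline)niobium(V) bis(glycinato)dihydroxoscandate(III)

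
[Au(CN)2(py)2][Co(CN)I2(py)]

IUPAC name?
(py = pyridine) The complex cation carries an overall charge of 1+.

dicyanobis(pyridine)gold(III) cyanodiiodo(pyridine)cobaltate(II)

Both ions are complex: the cation is named first with the plain metal name, the anion second with the -ate form; each ion's ligands are alphabetised independently.
The complex cation is given as 1+; its ligand charges sum to -2, so Au = +3.
A 1:1 salt means the anion carries the equal and opposite charge, 1−.
Anion: ligand charges sum to -3; for the ion to be 1−, Co = +2.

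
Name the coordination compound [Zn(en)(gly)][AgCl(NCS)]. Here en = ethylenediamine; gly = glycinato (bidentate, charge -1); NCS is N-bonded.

Both ions are complex: the cation is named first with the plain metal name, the anion second with the -ate form; each ion's ligands are alphabetised independently.
Zinc is always +2 in its complexes; the cation's ligand charges sum to -1, so the complex cation is 1+.
A 1:1 salt means the anion carries the equal and opposite charge, 1−.
Anion: ligand charges sum to -2; for the ion to be 1−, Ag = +1.

(ethylenediamine)(glycinato)zinc(II) chloroisothiocyanatoargentate(I)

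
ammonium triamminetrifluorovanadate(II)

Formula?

Ligands: 3 fluoro (F, -1), 3 ammine (NH3, neutral). Ligand charge sum = -3.
With V in oxidation state +2, the complex ion is [V...]^1−.
Charge balance with ammonium (+1) requires 1 complex ion per 1 ammonium.

NH4[VF3(NH3)3]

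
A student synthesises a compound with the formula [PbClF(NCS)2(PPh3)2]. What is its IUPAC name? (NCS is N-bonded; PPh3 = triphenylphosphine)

There is no counter-ion, so the complex is neutral overall.
Ligand charges: 1×fluoro (-1 each), 1×chloro (-1 each), 2×isothiocyanato (-1 each), 2×triphenylphosphine (neutral); total -4. So Pb + (-4) = 0, giving Pb = +4.
Ligands are named alphabetically: chloro before fluoro before isothiocyanato before triphenylphosphine.

chlorofluorodiisothiocyanatobis(triphenylphosphine)lead(IV)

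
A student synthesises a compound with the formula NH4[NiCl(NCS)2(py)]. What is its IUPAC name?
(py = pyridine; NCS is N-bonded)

The 1 ammonium counter-ion carries a total charge of +1, so each complex ion is 1−.
Ligand charges: 1×chloro (-1 each), 1×pyridine (neutral), 2×isothiocyanato (-1 each); total -3. So Ni + (-3) = 1−, giving Ni = +2.
Ligands are named alphabetically: chloro before isothiocyanato before pyridine.
The complex ion is anionic, so nickel takes the -ate form nickelate(II).

ammonium chlorodiisothiocyanato(pyridine)nickelate(II)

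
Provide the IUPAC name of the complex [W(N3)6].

hexaazidotungsten(VI)

There is no counter-ion, so the complex is neutral overall.
Ligand charges: 6×azido (-1 each); total -6. So W + (-6) = 0, giving W = +6.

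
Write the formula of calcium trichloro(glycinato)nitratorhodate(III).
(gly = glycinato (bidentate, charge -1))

Ligands: 1 glycinato (gly, -1), 1 nitrato (NO3, -1), 3 chloro (Cl, -1). Ligand charge sum = -5.
With Rh in oxidation state +3, the complex ion is [Rh...]^2−.
Charge balance with calcium (+2) requires 1 complex ion per 1 calcium.

Ca[RhCl3(gly)(NO3)]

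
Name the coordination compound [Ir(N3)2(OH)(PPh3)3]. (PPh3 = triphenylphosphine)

diazidohydroxotris(triphenylphosphine)iridium(III)

There is no counter-ion, so the complex is neutral overall.
Ligand charges: 3×triphenylphosphine (neutral), 2×azido (-1 each), 1×hydroxo (-1 each); total -3. So Ir + (-3) = 0, giving Ir = +3.
Ligands are named alphabetically: azido before hydroxo before triphenylphosphine.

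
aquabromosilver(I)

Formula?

[AgBr(H2O)]

Ligands: 1 bromo (Br, -1), 1 aqua (H2O, neutral). Ligand charge sum = -1.
With Ag in oxidation state +1, the complex ion is [Ag...].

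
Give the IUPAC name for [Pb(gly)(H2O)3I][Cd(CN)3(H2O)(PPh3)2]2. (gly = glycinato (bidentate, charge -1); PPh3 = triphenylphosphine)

triaqua(glycinato)iodolead(IV) aquatricyanobis(triphenylphosphine)cadmate(II)

Both ions are complex: the cation is named first with the plain metal name, the anion second with the -ate form; each ion's ligands are alphabetised independently.
Cadmium is always +2 in its complexes; the anion's ligand charges sum to -3, so the complex anion is 1−.
With 2 anions per cation, the cation must be 2×1 = 2+.
Cation: ligand charges sum to -2; for the ion to be 2+, Pb = +4.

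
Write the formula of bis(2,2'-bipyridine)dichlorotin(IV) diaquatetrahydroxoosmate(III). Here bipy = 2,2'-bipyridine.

Cation [Sn…]: ligand charges -2, Sn(IV) ⇒ ion charge 2+.
Anion [Os…]: ligand charges -4, Os(III) ⇒ ion charge 1−.

[Sn(bipy)2Cl2][Os(H2O)2(OH)4]2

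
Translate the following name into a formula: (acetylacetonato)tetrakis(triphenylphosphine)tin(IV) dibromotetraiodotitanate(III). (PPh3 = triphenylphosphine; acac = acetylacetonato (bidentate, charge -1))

Cation [Sn…]: ligand charges -1, Sn(IV) ⇒ ion charge 3+.
Anion [Ti…]: ligand charges -6, Ti(III) ⇒ ion charge 3−.
One 3+ cation balances one 3− anion.

[Sn(acac)(PPh3)4][TiBr2I4]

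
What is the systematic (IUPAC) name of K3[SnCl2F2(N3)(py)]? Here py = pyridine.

The 3 potassium counter-ions carry a total charge of +3, so each complex ion is 3−.
Ligand charges: 1×pyridine (neutral), 1×azido (-1 each), 2×chloro (-1 each), 2×fluoro (-1 each); total -5. So Sn + (-5) = 3−, giving Sn = +2.
Ligands are named alphabetically: azido before chloro before fluoro before pyridine.
The complex ion is anionic, so tin takes the -ate form stannate(II).

potassium azidodichlorodifluoro(pyridine)stannate(II)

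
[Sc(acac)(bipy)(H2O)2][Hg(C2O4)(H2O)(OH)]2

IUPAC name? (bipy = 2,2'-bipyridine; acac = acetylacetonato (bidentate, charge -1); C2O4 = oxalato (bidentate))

Scandium is always +3 in its complexes; the cation's ligand charges sum to -1, so the complex cation is 2+.
With 2 anions per cation, each anion must be 2/2 = 1−.
Anion: ligand charges sum to -3; for the ion to be 1−, Hg = +2.

(acetylacetonato)diaqua(2,2'-bipyridine)scandium(III) aquahydroxooxalatomercurate(II)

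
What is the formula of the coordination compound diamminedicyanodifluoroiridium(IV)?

[Ir(CN)2F2(NH3)2]

Ligands: 2 fluoro (F, -1), 2 ammine (NH3, neutral), 2 cyano (CN, -1). Ligand charge sum = -4.
With Ir in oxidation state +4, the complex ion is [Ir...].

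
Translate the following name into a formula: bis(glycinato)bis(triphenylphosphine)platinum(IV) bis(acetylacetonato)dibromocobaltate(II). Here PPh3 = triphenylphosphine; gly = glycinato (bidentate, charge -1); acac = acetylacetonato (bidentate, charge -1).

[Pt(gly)2(PPh3)2][Co(acac)2Br2]

Cation [Pt…]: ligand charges -2, Pt(IV) ⇒ ion charge 2+.
Anion [Co…]: ligand charges -4, Co(II) ⇒ ion charge 2−.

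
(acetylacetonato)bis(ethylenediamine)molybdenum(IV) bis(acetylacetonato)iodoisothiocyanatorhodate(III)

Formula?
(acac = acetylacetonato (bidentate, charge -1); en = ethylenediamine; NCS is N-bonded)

[Mo(acac)(en)2][Rh(acac)2I(NCS)]3

Cation [Mo…]: ligand charges -1, Mo(IV) ⇒ ion charge 3+.
Anion [Rh…]: ligand charges -4, Rh(III) ⇒ ion charge 1−.
One 3+ cation requires 3 of the 1− anion.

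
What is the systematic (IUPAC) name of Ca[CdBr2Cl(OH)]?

The 1 calcium counter-ion carries a total charge of +2, so each complex ion is 2−.
Ligand charges: 2×bromo (-1 each), 1×chloro (-1 each), 1×hydroxo (-1 each); total -4. So Cd + (-4) = 2−, giving Cd = +2.
Ligands are named alphabetically: bromo before chloro before hydroxo.
The complex ion is anionic, so cadmium takes the -ate form cadmate(II).

calcium dibromochlorohydroxocadmate(II)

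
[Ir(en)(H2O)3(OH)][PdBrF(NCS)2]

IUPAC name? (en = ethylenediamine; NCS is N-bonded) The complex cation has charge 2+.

Both ions are complex: the cation is named first with the plain metal name, the anion second with the -ate form; each ion's ligands are alphabetised independently.
The complex cation is given as 2+; its ligand charges sum to -1, so Ir = +3.
A 1:1 salt means the anion carries the equal and opposite charge, 2−.
Anion: ligand charges sum to -4; for the ion to be 2−, Pd = +2.

triaqua(ethylenediamine)hydroxoiridium(III) bromofluorodiisothiocyanatopalladate(II)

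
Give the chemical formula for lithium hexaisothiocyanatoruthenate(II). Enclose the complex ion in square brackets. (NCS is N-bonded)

Li4[Ru(NCS)6]

Ligands: 6 isothiocyanato (NCS, -1). Ligand charge sum = -6.
With Ru in oxidation state +2, the complex ion is [Ru...]^4−.
Charge balance with lithium (+1) requires 1 complex ion per 4 lithium.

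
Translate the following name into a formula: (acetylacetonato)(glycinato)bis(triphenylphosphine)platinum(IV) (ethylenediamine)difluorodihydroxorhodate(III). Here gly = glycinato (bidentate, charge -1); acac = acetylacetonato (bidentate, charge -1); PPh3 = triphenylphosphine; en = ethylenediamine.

Cation [Pt…]: ligand charges -2, Pt(IV) ⇒ ion charge 2+.
Anion [Rh…]: ligand charges -4, Rh(III) ⇒ ion charge 1−.

[Pt(acac)(gly)(PPh3)2][Rh(en)F2(OH)2]2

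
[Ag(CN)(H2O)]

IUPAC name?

aquacyanosilver(I)

There is no counter-ion, so the complex is neutral overall.
Ligand charges: 1×cyano (-1 each), 1×aqua (neutral); total -1. So Ag + (-1) = 0, giving Ag = +1.
Ligands are named alphabetically: aqua before cyano.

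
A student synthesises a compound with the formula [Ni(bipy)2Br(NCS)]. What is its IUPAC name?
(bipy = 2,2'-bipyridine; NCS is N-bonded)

There is no counter-ion, so the complex is neutral overall.
Ligand charges: 2×2,2'-bipyridine (neutral), 1×bromo (-1 each), 1×isothiocyanato (-1 each); total -2. So Ni + (-2) = 0, giving Ni = +2.
Ligands are named alphabetically: bipyridine before bromo before isothiocyanato.

bis(2,2'-bipyridine)bromoisothiocyanatonickel(II)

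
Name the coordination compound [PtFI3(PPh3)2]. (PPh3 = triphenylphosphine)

fluorotriiodobis(triphenylphosphine)platinum(IV)

There is no counter-ion, so the complex is neutral overall.
Ligand charges: 3×iodo (-1 each), 2×triphenylphosphine (neutral), 1×fluoro (-1 each); total -4. So Pt + (-4) = 0, giving Pt = +4.
Ligands are named alphabetically: fluoro before iodo before triphenylphosphine.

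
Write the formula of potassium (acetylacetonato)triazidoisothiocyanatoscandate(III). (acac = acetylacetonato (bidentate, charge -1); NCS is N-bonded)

K2[Sc(acac)(N3)3(NCS)]

Ligands: 1 acetylacetonato (acac, -1), 3 azido (N3, -1), 1 isothiocyanato (NCS, -1). Ligand charge sum = -5.
Charge balance with potassium (+1) requires 1 complex ion per 2 potassium.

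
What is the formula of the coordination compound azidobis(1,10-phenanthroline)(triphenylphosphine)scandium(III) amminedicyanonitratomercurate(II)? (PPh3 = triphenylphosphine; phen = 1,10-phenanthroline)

[Sc(N3)(phen)2(PPh3)][Hg(CN)2(NH3)(NO3)]2

Cation [Sc…]: ligand charges -1, Sc(III) ⇒ ion charge 2+.
Anion [Hg…]: ligand charges -3, Hg(II) ⇒ ion charge 1−.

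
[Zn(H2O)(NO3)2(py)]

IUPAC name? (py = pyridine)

There is no counter-ion, so the complex is neutral overall.
Ligand charges: 1×pyridine (neutral), 2×nitrato (-1 each), 1×aqua (neutral); total -2. So Zn + (-2) = 0, giving Zn = +2.
Ligands are named alphabetically: aqua before nitrato before pyridine.

aquadinitrato(pyridine)zinc(II)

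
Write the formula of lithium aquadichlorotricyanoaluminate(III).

Li2[AlCl2(CN)3(H2O)]

Ligands: 1 aqua (H2O, neutral), 2 chloro (Cl, -1), 3 cyano (CN, -1). Ligand charge sum = -5.
With Al in oxidation state +3, the complex ion is [Al...]^2−.
Charge balance with lithium (+1) requires 1 complex ion per 2 lithium.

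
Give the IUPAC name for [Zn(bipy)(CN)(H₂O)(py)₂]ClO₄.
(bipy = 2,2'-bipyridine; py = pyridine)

aqua(2,2'-bipyridine)cyanobis(pyridine)zinc(II) perchlorate

The 1 perchlorate counter-ion carries a total charge of -1, so each complex ion is 1+.
Ligand charges: 1×2,2'-bipyridine (neutral), 1×aqua (neutral), 2×pyridine (neutral), 1×cyano (-1 each); total -1. So Zn + (-1) = 1+, giving Zn = +2.
Ligands are named alphabetically: aqua before bipyridine before cyano before pyridine.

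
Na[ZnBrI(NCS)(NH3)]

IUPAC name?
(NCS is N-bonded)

The 1 sodium counter-ion carries a total charge of +1, so each complex ion is 1−.
Ligand charges: 1×isothiocyanato (-1 each), 1×bromo (-1 each), 1×iodo (-1 each), 1×ammine (neutral); total -3. So Zn + (-3) = 1−, giving Zn = +2.
The complex ion is anionic, so zinc takes the -ate form zincate(II).

sodium amminebromoiodoisothiocyanatozincate(II)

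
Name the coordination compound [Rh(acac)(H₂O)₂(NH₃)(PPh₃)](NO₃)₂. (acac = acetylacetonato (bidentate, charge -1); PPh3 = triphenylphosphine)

(acetylacetonato)amminediaqua(triphenylphosphine)rhodium(III) nitrate

The 2 nitrate counter-ions carry a total charge of -2, so each complex ion is 2+.
Ligand charges: 1×acetylacetonato (-1 each), 1×ammine (neutral), 1×triphenylphosphine (neutral), 2×aqua (neutral); total -1. So Rh + (-1) = 2+, giving Rh = +3.
Ligands are named alphabetically: acetylacetonato before ammine before aqua before triphenylphosphine.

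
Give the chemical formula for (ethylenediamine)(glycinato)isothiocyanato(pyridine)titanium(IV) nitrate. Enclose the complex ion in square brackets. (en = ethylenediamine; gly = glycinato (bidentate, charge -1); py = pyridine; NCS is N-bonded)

[Ti(en)(gly)(NCS)(py)](NO3)2

Ligands: 1 ethylenediamine (en, neutral), 1 glycinato (gly, -1), 1 pyridine (py, neutral), 1 isothiocyanato (NCS, -1). Ligand charge sum = -2.
With Ti in oxidation state +4, the complex ion is [Ti...]^2+.
Charge balance with nitrate (-1) requires 1 complex ion per 2 nitrate.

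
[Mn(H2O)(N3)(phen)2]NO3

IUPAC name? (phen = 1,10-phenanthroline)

aquaazidobis(1,10-phenanthroline)manganese(II) nitrate

The 1 nitrate counter-ion carries a total charge of -1, so each complex ion is 1+.
Ligand charges: 1×aqua (neutral), 2×1,10-phenanthroline (neutral), 1×azido (-1 each); total -1. So Mn + (-1) = 1+, giving Mn = +2.
Ligands are named alphabetically: aqua before azido before phenanthroline.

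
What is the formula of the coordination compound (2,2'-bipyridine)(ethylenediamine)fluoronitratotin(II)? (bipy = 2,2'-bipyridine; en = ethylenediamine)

[Sn(bipy)(en)F(NO3)]

Ligands: 1 2,2'-bipyridine (bipy, neutral), 1 nitrato (NO3, -1), 1 fluoro (F, -1), 1 ethylenediamine (en, neutral). Ligand charge sum = -2.
With Sn in oxidation state +2, the complex ion is [Sn...].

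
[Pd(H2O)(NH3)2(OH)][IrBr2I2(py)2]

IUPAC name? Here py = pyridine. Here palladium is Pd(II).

diammineaquahydroxopalladium(II) dibromodiiodobis(pyridine)iridate(III)

Pd is given as +2; the cation's ligand charges sum to -1, so the complex cation is 1+.
A 1:1 salt means the anion carries the equal and opposite charge, 1−.
Anion: ligand charges sum to -4; for the ion to be 1−, Ir = +3.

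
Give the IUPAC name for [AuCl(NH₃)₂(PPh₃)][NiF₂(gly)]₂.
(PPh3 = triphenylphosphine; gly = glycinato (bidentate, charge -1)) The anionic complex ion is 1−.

The complex anion is given as 1−; its ligand charges sum to -3, so Ni = +2.
With 2 anions per cation, the cation must be 2×1 = 2+.
Cation: ligand charges sum to -1; for the ion to be 2+, Au = +3.

diamminechloro(triphenylphosphine)gold(III) difluoro(glycinato)nickelate(II)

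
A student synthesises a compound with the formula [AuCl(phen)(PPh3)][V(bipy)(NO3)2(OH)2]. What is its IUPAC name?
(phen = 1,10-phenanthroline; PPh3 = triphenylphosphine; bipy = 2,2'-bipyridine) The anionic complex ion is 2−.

chloro(1,10-phenanthroline)(triphenylphosphine)gold(III) (2,2'-bipyridine)dihydroxodinitratovanadate(II)

Both ions are complex: the cation is named first with the plain metal name, the anion second with the -ate form; each ion's ligands are alphabetised independently.
The complex anion is given as 2−; its ligand charges sum to -4, so V = +2.
A 1:1 salt means the cation carries the equal and opposite charge, 2+.
Cation: ligand charges sum to -1; for the ion to be 2+, Au = +3.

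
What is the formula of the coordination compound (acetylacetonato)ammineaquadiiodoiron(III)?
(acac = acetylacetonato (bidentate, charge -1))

[Fe(acac)(H2O)I2(NH3)]

Ligands: 1 acetylacetonato (acac, -1), 1 ammine (NH3, neutral), 2 iodo (I, -1), 1 aqua (H2O, neutral). Ligand charge sum = -3.
With Fe in oxidation state +3, the complex ion is [Fe...].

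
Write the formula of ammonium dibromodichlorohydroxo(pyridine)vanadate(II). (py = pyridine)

(NH4)3[VBr2Cl2(OH)(py)]

Ligands: 1 hydroxo (OH, -1), 1 pyridine (py, neutral), 2 chloro (Cl, -1), 2 bromo (Br, -1). Ligand charge sum = -5.
Charge balance with ammonium (+1) requires 1 complex ion per 3 ammonium.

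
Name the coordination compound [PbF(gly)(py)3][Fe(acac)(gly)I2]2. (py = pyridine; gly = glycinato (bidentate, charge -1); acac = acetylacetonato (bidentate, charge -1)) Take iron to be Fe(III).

Fe is given as +3; the anion's ligand charges sum to -4, so the complex anion is 1−.
With 2 anions per cation, the cation must be 2×1 = 2+.
Cation: ligand charges sum to -2; for the ion to be 2+, Pb = +4.

fluoro(glycinato)tris(pyridine)lead(IV) (acetylacetonato)(glycinato)diiodoferrate(III)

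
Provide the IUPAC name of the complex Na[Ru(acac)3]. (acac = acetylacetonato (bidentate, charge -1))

The 1 sodium counter-ion carries a total charge of +1, so each complex ion is 1−.
Ligand charges: 3×acetylacetonato (-1 each); total -3. So Ru + (-3) = 1−, giving Ru = +2.
The complex ion is anionic, so ruthenium takes the -ate form ruthenate(II).

sodium tris(acetylacetonato)ruthenate(II)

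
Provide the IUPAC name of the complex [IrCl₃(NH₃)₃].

triamminetrichloroiridium(III)

There is no counter-ion, so the complex is neutral overall.
Ligand charges: 3×ammine (neutral), 3×chloro (-1 each); total -3. So Ir + (-3) = 0, giving Ir = +3.
Ligands are named alphabetically: ammine before chloro.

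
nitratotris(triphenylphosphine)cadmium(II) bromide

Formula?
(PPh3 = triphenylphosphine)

Ligands: 3 triphenylphosphine (PPh3, neutral), 1 nitrato (NO3, -1). Ligand charge sum = -1.
With Cd in oxidation state +2, the complex ion is [Cd...]^1+.
Charge balance with bromide (-1) requires 1 complex ion per 1 bromide.

[Cd(NO3)(PPh3)3]Br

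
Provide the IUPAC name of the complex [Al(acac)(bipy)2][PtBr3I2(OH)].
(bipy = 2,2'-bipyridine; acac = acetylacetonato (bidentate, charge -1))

Both ions are complex: the cation is named first with the plain metal name, the anion second with the -ate form; each ion's ligands are alphabetised independently.
Aluminium is always +3 in its complexes; the cation's ligand charges sum to -1, so the complex cation is 2+.
A 1:1 salt means the anion carries the equal and opposite charge, 2−.
Anion: ligand charges sum to -6; for the ion to be 2−, Pt = +4.

(acetylacetonato)bis(2,2'-bipyridine)aluminium(III) tribromohydroxodiiodoplatinate(IV)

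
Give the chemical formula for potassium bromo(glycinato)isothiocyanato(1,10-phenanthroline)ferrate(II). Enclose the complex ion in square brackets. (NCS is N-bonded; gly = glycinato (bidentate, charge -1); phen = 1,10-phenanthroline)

K[FeBr(gly)(NCS)(phen)]

Ligands: 1 isothiocyanato (NCS, -1), 1 glycinato (gly, -1), 1 bromo (Br, -1), 1 1,10-phenanthroline (phen, neutral). Ligand charge sum = -3.
With Fe in oxidation state +2, the complex ion is [Fe...]^1−.
Charge balance with potassium (+1) requires 1 complex ion per 1 potassium.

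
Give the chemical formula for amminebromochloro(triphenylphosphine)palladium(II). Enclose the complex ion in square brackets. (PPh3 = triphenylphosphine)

[PdBrCl(NH3)(PPh3)]

Ligands: 1 bromo (Br, -1), 1 chloro (Cl, -1), 1 triphenylphosphine (PPh3, neutral), 1 ammine (NH3, neutral). Ligand charge sum = -2.
With Pd in oxidation state +2, the complex ion is [Pd...].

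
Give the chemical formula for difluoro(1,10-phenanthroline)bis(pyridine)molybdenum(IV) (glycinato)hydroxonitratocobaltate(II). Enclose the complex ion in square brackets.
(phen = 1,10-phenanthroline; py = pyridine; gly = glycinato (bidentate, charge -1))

[MoF2(phen)(py)2][Co(gly)(NO3)(OH)]2

Cation [Mo…]: ligand charges -2, Mo(IV) ⇒ ion charge 2+.
Anion [Co…]: ligand charges -3, Co(II) ⇒ ion charge 1−.
One 2+ cation requires 2 of the 1− anion.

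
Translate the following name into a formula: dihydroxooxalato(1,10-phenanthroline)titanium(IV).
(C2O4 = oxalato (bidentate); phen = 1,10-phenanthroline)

[Ti(C2O4)(OH)2(phen)]

Ligands: 1 oxalato (C2O4, -2), 1 1,10-phenanthroline (phen, neutral), 2 hydroxo (OH, -1). Ligand charge sum = -4.
With Ti in oxidation state +4, the complex ion is [Ti...].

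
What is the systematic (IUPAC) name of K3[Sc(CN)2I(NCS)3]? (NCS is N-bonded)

The 3 potassium counter-ions carry a total charge of +3, so each complex ion is 3−.
Ligand charges: 1×iodo (-1 each), 3×isothiocyanato (-1 each), 2×cyano (-1 each); total -6. So Sc + (-6) = 3−, giving Sc = +3.
The complex ion is anionic, so scandium takes the -ate form scandate(III).

potassium dicyanoiodotriisothiocyanatoscandate(III)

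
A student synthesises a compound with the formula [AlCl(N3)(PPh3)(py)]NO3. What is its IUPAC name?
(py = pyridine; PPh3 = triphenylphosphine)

azidochloro(pyridine)(triphenylphosphine)aluminium(III) nitrate

The 1 nitrate counter-ion carries a total charge of -1, so each complex ion is 1+.
Ligand charges: 1×azido (-1 each), 1×pyridine (neutral), 1×triphenylphosphine (neutral), 1×chloro (-1 each); total -2. So Al + (-2) = 1+, giving Al = +3.
Ligands are named alphabetically: azido before chloro before pyridine before triphenylphosphine.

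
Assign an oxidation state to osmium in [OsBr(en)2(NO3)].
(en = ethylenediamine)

+2

No counter-ion: the bracketed complex is neutral.
Ligand charges: 1×Br = -1; 2×en neutral; 1×NO3 = -1; sum -2.
Os + (-2) = 0 ⇒ Os is +2.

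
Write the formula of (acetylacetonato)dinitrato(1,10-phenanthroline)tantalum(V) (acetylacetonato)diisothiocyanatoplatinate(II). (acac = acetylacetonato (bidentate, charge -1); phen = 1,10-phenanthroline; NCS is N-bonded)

Cation [Ta…]: ligand charges -3, Ta(V) ⇒ ion charge 2+.
Anion [Pt…]: ligand charges -3, Pt(II) ⇒ ion charge 1−.
One 2+ cation requires 2 of the 1− anion.

[Ta(acac)(NO3)2(phen)][Pt(acac)(NCS)2]2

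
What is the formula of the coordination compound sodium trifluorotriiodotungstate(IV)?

Na2[WF3I3]

Ligands: 3 iodo (I, -1), 3 fluoro (F, -1). Ligand charge sum = -6.
With W in oxidation state +4, the complex ion is [W...]^2−.
Charge balance with sodium (+1) requires 1 complex ion per 2 sodium.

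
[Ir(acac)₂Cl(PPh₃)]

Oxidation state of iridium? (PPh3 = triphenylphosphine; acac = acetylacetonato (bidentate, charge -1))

No counter-ion: the bracketed complex is neutral.
Ligand charges: 1×PPh3 neutral; 2×acac = -2; 1×Cl = -1; sum -3.
Ir + (-3) = 0 ⇒ Ir is +3.

+3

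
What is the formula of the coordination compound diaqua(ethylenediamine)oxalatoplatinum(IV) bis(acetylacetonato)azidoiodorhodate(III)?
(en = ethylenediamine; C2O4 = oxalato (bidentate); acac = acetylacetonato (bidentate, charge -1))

Cation [Pt…]: ligand charges -2, Pt(IV) ⇒ ion charge 2+.
Anion [Rh…]: ligand charges -4, Rh(III) ⇒ ion charge 1−.
One 2+ cation requires 2 of the 1− anion.

[Pt(C2O4)(en)(H2O)2][Rh(acac)2I(N3)]2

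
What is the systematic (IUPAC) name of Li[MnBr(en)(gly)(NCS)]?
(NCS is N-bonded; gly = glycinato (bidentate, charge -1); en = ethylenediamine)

lithium bromo(ethylenediamine)(glycinato)isothiocyanatomanganate(II)

The 1 lithium counter-ion carries a total charge of +1, so each complex ion is 1−.
Ligand charges: 1×isothiocyanato (-1 each), 1×glycinato (-1 each), 1×ethylenediamine (neutral), 1×bromo (-1 each); total -3. So Mn + (-3) = 1−, giving Mn = +2.
Ligands are named alphabetically: bromo before ethylenediamine before glycinato before isothiocyanato.
The complex ion is anionic, so manganese takes the -ate form manganate(II).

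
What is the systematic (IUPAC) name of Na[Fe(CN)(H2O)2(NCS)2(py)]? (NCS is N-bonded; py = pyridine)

sodium diaquacyanodiisothiocyanato(pyridine)ferrate(II)

The 1 sodium counter-ion carries a total charge of +1, so each complex ion is 1−.
Ligand charges: 2×isothiocyanato (-1 each), 1×cyano (-1 each), 2×aqua (neutral), 1×pyridine (neutral); total -3. So Fe + (-3) = 1−, giving Fe = +2.
The complex ion is anionic, so iron takes the -ate form ferrate(II).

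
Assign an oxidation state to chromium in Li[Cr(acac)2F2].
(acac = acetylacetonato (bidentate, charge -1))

+3

1 lithium outside the brackets (+1 each) → the complex ion is 1−.
Ligand charges: 2×acac = -2; 2×F = -2; sum -4.
Cr + (-4) = 1− ⇒ Cr is +3.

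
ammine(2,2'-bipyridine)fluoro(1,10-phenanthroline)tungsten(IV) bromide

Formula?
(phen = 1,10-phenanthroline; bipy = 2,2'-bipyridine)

Ligands: 1 1,10-phenanthroline (phen, neutral), 1 2,2'-bipyridine (bipy, neutral), 1 fluoro (F, -1), 1 ammine (NH3, neutral). Ligand charge sum = -1.
Charge balance with bromide (-1) requires 1 complex ion per 3 bromide.

[W(bipy)F(NH3)(phen)]Br3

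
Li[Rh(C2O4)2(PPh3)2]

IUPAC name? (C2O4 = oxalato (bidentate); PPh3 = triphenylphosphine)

lithium dioxalatobis(triphenylphosphine)rhodate(III)

The 1 lithium counter-ion carries a total charge of +1, so each complex ion is 1−.
Ligand charges: 2×oxalato (-2 each), 2×triphenylphosphine (neutral); total -4. So Rh + (-4) = 1−, giving Rh = +3.
The complex ion is anionic, so rhodium takes the -ate form rhodate(III).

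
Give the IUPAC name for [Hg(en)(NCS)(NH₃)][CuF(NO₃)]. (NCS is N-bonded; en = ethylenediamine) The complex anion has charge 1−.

ammine(ethylenediamine)isothiocyanatomercury(II) fluoronitratocuprate(I)

Both ions are complex: the cation is named first with the plain metal name, the anion second with the -ate form; each ion's ligands are alphabetised independently.
The complex anion is given as 1−; its ligand charges sum to -2, so Cu = +1.
A 1:1 salt means the cation carries the equal and opposite charge, 1+.
Cation: ligand charges sum to -1; for the ion to be 1+, Hg = +2.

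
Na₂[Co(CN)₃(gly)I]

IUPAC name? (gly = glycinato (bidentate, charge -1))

The 2 sodium counter-ions carry a total charge of +2, so each complex ion is 2−.
Ligand charges: 1×iodo (-1 each), 1×glycinato (-1 each), 3×cyano (-1 each); total -5. So Co + (-5) = 2−, giving Co = +3.
The complex ion is anionic, so cobalt takes the -ate form cobaltate(III).

sodium tricyano(glycinato)iodocobaltate(III)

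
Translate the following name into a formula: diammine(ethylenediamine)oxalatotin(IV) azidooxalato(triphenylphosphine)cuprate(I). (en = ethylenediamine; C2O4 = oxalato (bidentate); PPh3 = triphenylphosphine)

Cation [Sn…]: ligand charges -2, Sn(IV) ⇒ ion charge 2+.
Anion [Cu…]: ligand charges -3, Cu(I) ⇒ ion charge 2−.

[Sn(C2O4)(en)(NH3)2][Cu(C2O4)(N3)(PPh3)]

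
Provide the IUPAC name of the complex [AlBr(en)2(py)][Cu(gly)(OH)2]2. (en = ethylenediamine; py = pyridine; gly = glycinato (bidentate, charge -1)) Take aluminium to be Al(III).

bromobis(ethylenediamine)(pyridine)aluminium(III) (glycinato)dihydroxocuprate(II)

Al is given as +3; the cation's ligand charges sum to -1, so the complex cation is 2+.
With 2 anions per cation, each anion must be 2/2 = 1−.
Anion: ligand charges sum to -3; for the ion to be 1−, Cu = +2.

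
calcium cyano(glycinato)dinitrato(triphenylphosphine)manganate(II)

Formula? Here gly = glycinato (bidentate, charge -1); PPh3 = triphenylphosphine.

Ca[Mn(CN)(gly)(NO3)2(PPh3)]

Ligands: 1 cyano (CN, -1), 2 nitrato (NO3, -1), 1 glycinato (gly, -1), 1 triphenylphosphine (PPh3, neutral). Ligand charge sum = -4.
Charge balance with calcium (+2) requires 1 complex ion per 1 calcium.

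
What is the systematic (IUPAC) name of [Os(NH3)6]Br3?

hexaammineosmium(III) bromide

The 3 bromide counter-ions carry a total charge of -3, so each complex ion is 3+.
Ligand charges: 6×ammine (neutral); total 0. So Os + (0) = 3+, giving Os = +3.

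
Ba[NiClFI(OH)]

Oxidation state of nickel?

1 barium outside the brackets (+2 each) → the complex ion is 2−.
Ligand charges: 1×I = -1; 1×OH = -1; 1×F = -1; 1×Cl = -1; sum -4.
Ni + (-4) = 2− ⇒ Ni is +2.

+2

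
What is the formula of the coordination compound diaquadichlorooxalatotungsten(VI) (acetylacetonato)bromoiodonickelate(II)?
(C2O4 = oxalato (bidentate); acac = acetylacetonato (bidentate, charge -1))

[W(C2O4)Cl2(H2O)2][Ni(acac)BrI]2

Cation [W…]: ligand charges -4, W(VI) ⇒ ion charge 2+.
Anion [Ni…]: ligand charges -3, Ni(II) ⇒ ion charge 1−.
One 2+ cation requires 2 of the 1− anion.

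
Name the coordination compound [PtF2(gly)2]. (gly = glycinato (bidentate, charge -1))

difluorobis(glycinato)platinum(IV)

There is no counter-ion, so the complex is neutral overall.
Ligand charges: 2×glycinato (-1 each), 2×fluoro (-1 each); total -4. So Pt + (-4) = 0, giving Pt = +4.
Ligands are named alphabetically: fluoro before glycinato.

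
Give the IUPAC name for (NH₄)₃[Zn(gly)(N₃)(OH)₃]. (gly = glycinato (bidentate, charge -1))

The 3 ammonium counter-ions carry a total charge of +3, so each complex ion is 3−.
Ligand charges: 1×azido (-1 each), 3×hydroxo (-1 each), 1×glycinato (-1 each); total -5. So Zn + (-5) = 3−, giving Zn = +2.
Ligands are named alphabetically: azido before glycinato before hydroxo.
The complex ion is anionic, so zinc takes the -ate form zincate(II).

ammonium azido(glycinato)trihydroxozincate(II)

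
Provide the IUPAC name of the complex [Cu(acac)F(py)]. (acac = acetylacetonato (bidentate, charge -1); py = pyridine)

There is no counter-ion, so the complex is neutral overall.
Ligand charges: 1×acetylacetonato (-1 each), 1×fluoro (-1 each), 1×pyridine (neutral); total -2. So Cu + (-2) = 0, giving Cu = +2.
Ligands are named alphabetically: acetylacetonato before fluoro before pyridine.

(acetylacetonato)fluoro(pyridine)copper(II)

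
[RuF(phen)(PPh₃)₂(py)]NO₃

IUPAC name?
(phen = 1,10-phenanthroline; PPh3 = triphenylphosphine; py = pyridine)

The 1 nitrate counter-ion carries a total charge of -1, so each complex ion is 1+.
Ligand charges: 1×1,10-phenanthroline (neutral), 2×triphenylphosphine (neutral), 1×fluoro (-1 each), 1×pyridine (neutral); total -1. So Ru + (-1) = 1+, giving Ru = +2.
Ligands are named alphabetically: fluoro before phenanthroline before pyridine before triphenylphosphine.

fluoro(1,10-phenanthroline)(pyridine)bis(triphenylphosphine)ruthenium(II) nitrate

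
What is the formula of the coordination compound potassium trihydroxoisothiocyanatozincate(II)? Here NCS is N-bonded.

Ligands: 3 hydroxo (OH, -1), 1 isothiocyanato (NCS, -1). Ligand charge sum = -4.
With Zn in oxidation state +2, the complex ion is [Zn...]^2−.
Charge balance with potassium (+1) requires 1 complex ion per 2 potassium.

K2[Zn(NCS)(OH)3]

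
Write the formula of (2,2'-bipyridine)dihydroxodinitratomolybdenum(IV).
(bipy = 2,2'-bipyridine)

[Mo(bipy)(NO3)2(OH)2]

Ligands: 1 2,2'-bipyridine (bipy, neutral), 2 hydroxo (OH, -1), 2 nitrato (NO3, -1). Ligand charge sum = -4.
With Mo in oxidation state +4, the complex ion is [Mo...].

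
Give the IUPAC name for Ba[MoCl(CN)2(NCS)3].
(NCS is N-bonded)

barium chlorodicyanotriisothiocyanatomolybdate(IV)

The 1 barium counter-ion carries a total charge of +2, so each complex ion is 2−.
Ligand charges: 1×chloro (-1 each), 2×cyano (-1 each), 3×isothiocyanato (-1 each); total -6. So Mo + (-6) = 2−, giving Mo = +4.
The complex ion is anionic, so molybdenum takes the -ate form molybdate(IV).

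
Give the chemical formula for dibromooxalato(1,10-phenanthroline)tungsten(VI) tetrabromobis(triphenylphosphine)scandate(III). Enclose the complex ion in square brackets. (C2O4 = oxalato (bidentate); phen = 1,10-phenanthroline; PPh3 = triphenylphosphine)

[WBr2(C2O4)(phen)][ScBr4(PPh3)2]2

Cation [W…]: ligand charges -4, W(VI) ⇒ ion charge 2+.
Anion [Sc…]: ligand charges -4, Sc(III) ⇒ ion charge 1−.
One 2+ cation requires 2 of the 1− anion.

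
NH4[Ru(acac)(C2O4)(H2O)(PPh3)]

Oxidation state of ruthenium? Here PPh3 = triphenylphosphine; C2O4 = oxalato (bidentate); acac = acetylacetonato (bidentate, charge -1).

+2

1 ammonium outside the brackets (+1 each) → the complex ion is 1−.
Ligand charges: 1×PPh3 neutral; 1×C2O4 = -2; 1×H2O neutral; 1×acac = -1; sum -3.
Ru + (-3) = 1− ⇒ Ru is +2.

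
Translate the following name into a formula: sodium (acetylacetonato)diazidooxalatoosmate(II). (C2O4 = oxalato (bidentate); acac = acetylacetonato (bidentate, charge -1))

Na3[Os(acac)(C2O4)(N3)2]

Ligands: 1 oxalato (C2O4, -2), 1 acetylacetonato (acac, -1), 2 azido (N3, -1). Ligand charge sum = -5.
With Os in oxidation state +2, the complex ion is [Os...]^3−.
Charge balance with sodium (+1) requires 1 complex ion per 3 sodium.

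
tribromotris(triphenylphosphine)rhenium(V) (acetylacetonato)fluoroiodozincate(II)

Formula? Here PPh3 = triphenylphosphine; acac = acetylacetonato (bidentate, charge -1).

[ReBr3(PPh3)3][Zn(acac)FI]2

Cation [Re…]: ligand charges -3, Re(V) ⇒ ion charge 2+.
Anion [Zn…]: ligand charges -3, Zn(II) ⇒ ion charge 1−.
One 2+ cation requires 2 of the 1− anion.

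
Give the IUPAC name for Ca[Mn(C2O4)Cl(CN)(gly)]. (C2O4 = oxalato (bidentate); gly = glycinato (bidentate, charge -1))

calcium chlorocyano(glycinato)oxalatomanganate(III)

The 1 calcium counter-ion carries a total charge of +2, so each complex ion is 2−.
Ligand charges: 1×oxalato (-2 each), 1×glycinato (-1 each), 1×cyano (-1 each), 1×chloro (-1 each); total -5. So Mn + (-5) = 2−, giving Mn = +3.
The complex ion is anionic, so manganese takes the -ate form manganate(III).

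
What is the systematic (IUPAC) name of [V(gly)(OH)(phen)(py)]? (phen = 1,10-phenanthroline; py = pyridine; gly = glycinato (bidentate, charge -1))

(glycinato)hydroxo(1,10-phenanthroline)(pyridine)vanadium(II)

There is no counter-ion, so the complex is neutral overall.
Ligand charges: 1×1,10-phenanthroline (neutral), 1×hydroxo (-1 each), 1×pyridine (neutral), 1×glycinato (-1 each); total -2. So V + (-2) = 0, giving V = +2.
Ligands are named alphabetically: glycinato before hydroxo before phenanthroline before pyridine.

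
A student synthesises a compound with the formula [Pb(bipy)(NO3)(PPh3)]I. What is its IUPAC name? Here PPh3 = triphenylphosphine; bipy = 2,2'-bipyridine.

The 1 iodide counter-ion carries a total charge of -1, so each complex ion is 1+.
Ligand charges: 1×triphenylphosphine (neutral), 1×2,2'-bipyridine (neutral), 1×nitrato (-1 each); total -1. So Pb + (-1) = 1+, giving Pb = +2.
Ligands are named alphabetically: bipyridine before nitrato before triphenylphosphine.

(2,2'-bipyridine)nitrato(triphenylphosphine)lead(II) iodide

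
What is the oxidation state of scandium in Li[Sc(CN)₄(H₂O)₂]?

1 lithium outside the brackets (+1 each) → the complex ion is 1−.
Ligand charges: 4×CN = -4; 2×H2O neutral; sum -4.
Sc + (-4) = 1− ⇒ Sc is +3.

+3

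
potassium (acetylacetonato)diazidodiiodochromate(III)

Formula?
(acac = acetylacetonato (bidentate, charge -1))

K2[Cr(acac)I2(N3)2]

Ligands: 1 acetylacetonato (acac, -1), 2 azido (N3, -1), 2 iodo (I, -1). Ligand charge sum = -5.
With Cr in oxidation state +3, the complex ion is [Cr...]^2−.
Charge balance with potassium (+1) requires 1 complex ion per 2 potassium.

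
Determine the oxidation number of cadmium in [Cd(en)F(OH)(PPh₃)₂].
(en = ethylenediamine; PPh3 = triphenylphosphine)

No counter-ion: the bracketed complex is neutral.
Ligand charges: 1×F = -1; 1×OH = -1; 1×en neutral; 2×PPh3 neutral; sum -2.
Cd + (-2) = 0 ⇒ Cd is +2.

+2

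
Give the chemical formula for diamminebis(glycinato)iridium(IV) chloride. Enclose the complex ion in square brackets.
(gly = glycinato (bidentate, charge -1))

[Ir(gly)2(NH3)2]Cl2

Ligands: 2 ammine (NH3, neutral), 2 glycinato (gly, -1). Ligand charge sum = -2.
With Ir in oxidation state +4, the complex ion is [Ir...]^2+.
Charge balance with chloride (-1) requires 1 complex ion per 2 chloride.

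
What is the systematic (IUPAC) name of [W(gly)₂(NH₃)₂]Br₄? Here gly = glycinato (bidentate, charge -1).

The 4 bromide counter-ions carry a total charge of -4, so each complex ion is 4+.
Ligand charges: 2×glycinato (-1 each), 2×ammine (neutral); total -2. So W + (-2) = 4+, giving W = +6.
Ligands are named alphabetically: ammine before glycinato.

diamminebis(glycinato)tungsten(VI) bromide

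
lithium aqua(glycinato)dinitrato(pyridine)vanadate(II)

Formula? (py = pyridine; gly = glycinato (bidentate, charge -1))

Ligands: 1 aqua (H2O, neutral), 2 nitrato (NO3, -1), 1 pyridine (py, neutral), 1 glycinato (gly, -1). Ligand charge sum = -3.
With V in oxidation state +2, the complex ion is [V...]^1−.
Charge balance with lithium (+1) requires 1 complex ion per 1 lithium.

Li[V(gly)(H2O)(NO3)2(py)]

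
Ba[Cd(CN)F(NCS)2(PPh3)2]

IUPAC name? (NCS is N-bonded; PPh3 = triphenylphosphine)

The 1 barium counter-ion carries a total charge of +2, so each complex ion is 2−.
Ligand charges: 2×isothiocyanato (-1 each), 1×fluoro (-1 each), 1×cyano (-1 each), 2×triphenylphosphine (neutral); total -4. So Cd + (-4) = 2−, giving Cd = +2.
Ligands are named alphabetically: cyano before fluoro before isothiocyanato before triphenylphosphine.
The complex ion is anionic, so cadmium takes the -ate form cadmate(II).

barium cyanofluorodiisothiocyanatobis(triphenylphosphine)cadmate(II)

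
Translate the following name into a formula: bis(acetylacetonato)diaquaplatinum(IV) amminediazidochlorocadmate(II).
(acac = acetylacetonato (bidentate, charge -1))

[Pt(acac)2(H2O)2][CdCl(N3)2(NH3)]2

Cation [Pt…]: ligand charges -2, Pt(IV) ⇒ ion charge 2+.
Anion [Cd…]: ligand charges -3, Cd(II) ⇒ ion charge 1−.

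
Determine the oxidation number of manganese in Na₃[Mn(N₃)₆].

3 sodium outside the brackets (+1 each) → the complex ion is 3−.
Ligand charges: 6×N3 = -6; sum -6.
Mn + (-6) = 3− ⇒ Mn is +3.

+3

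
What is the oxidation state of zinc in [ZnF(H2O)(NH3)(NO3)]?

+2

No counter-ion: the bracketed complex is neutral.
Ligand charges: 1×NH3 neutral; 1×NO3 = -1; 1×F = -1; 1×H2O neutral; sum -2.
Zn + (-2) = 0 ⇒ Zn is +2.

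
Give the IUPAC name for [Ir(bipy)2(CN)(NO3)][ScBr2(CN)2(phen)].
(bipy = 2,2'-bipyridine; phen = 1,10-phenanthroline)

Both ions are complex: the cation is named first with the plain metal name, the anion second with the -ate form; each ion's ligands are alphabetised independently.
Scandium is always +3 in its complexes; the anion's ligand charges sum to -4, so the complex anion is 1−.
A 1:1 salt means the cation carries the equal and opposite charge, 1+.
Cation: ligand charges sum to -2; for the ion to be 1+, Ir = +3.

bis(2,2'-bipyridine)cyanonitratoiridium(III) dibromodicyano(1,10-phenanthroline)scandate(III)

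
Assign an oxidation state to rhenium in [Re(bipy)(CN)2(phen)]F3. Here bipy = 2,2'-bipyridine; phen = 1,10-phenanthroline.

3 fluoride outside the brackets (-1 each) → the complex ion is 3+.
Ligand charges: 1×bipy neutral; 2×CN = -2; 1×phen neutral; sum -2.
Re + (-2) = 3+ ⇒ Re is +5.

+5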